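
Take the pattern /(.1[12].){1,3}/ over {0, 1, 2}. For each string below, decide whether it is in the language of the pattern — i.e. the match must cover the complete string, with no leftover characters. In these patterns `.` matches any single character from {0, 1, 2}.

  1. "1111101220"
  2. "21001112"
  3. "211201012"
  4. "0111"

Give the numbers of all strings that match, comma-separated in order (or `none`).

4

1 → no match
2 → no match
3 → no match
4 → match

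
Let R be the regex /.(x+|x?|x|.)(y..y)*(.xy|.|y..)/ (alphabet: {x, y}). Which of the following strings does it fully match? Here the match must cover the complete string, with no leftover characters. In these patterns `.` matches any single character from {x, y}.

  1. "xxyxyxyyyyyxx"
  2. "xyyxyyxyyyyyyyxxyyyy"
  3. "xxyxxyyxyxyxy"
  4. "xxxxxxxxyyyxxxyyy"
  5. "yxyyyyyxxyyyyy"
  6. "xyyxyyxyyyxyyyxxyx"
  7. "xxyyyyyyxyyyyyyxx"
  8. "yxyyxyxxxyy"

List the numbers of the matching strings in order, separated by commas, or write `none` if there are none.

2, 6, 7

1 → no match
2 → match
3 → no match
4 → no match
5 → no match
6 → match
7 → match
8 → no match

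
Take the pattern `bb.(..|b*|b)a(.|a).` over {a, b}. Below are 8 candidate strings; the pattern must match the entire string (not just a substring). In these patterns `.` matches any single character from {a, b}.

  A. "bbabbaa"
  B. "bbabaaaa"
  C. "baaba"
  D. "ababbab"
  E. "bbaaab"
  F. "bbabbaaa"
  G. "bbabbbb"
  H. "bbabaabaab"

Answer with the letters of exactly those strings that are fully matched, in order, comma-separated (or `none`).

B, E, F

A. "bbabbaa" → no match
B. "bbabaaaa" → match
C. "baaba" → no match — must start with "bb"
D. "ababbab" → no match — must start with "bb"
E. "bbaaab" → match
F. "bbabbaaa" → match
G. "bbabbbb" → no match
H. "bbabaabaab" → no match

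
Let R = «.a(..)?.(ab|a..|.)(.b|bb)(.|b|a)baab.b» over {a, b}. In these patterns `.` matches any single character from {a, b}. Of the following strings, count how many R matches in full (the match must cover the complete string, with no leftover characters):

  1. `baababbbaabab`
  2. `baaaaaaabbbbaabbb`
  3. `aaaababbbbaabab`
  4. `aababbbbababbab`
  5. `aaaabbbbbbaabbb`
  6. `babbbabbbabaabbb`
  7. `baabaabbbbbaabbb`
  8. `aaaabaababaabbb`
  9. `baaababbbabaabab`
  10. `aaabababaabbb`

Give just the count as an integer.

9

1 → match
2 → match
3 → match
4 → no match
5 → match
6 → match
7 → match
8 → match
9 → match
10 → match
Total matched: 9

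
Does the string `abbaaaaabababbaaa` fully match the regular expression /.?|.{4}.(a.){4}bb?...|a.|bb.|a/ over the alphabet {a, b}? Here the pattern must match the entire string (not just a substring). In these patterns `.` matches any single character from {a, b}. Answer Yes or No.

Yes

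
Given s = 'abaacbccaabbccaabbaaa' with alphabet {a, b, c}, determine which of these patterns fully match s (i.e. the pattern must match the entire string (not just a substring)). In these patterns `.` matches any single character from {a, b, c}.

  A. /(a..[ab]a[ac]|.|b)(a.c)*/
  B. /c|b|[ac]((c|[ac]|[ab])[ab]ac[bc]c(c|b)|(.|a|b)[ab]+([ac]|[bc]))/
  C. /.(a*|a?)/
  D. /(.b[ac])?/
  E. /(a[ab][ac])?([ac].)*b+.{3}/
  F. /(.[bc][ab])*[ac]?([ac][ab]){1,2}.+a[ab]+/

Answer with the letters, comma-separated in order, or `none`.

F

A → no match
B → no match
C → no match
D → no match
E → no match
F → match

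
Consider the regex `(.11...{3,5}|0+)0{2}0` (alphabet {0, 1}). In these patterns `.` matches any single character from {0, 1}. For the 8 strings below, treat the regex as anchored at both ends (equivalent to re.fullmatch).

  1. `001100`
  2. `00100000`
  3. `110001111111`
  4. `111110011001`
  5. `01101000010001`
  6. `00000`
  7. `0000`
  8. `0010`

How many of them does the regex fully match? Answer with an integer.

2

1 → no match
2 → no match
3 → no match — must end with `00`
4 → no match — must end with `00`
5 → no match — must end with `00`
6 → match
7 → match
8 → no match — must end with `00`
Total matched: 2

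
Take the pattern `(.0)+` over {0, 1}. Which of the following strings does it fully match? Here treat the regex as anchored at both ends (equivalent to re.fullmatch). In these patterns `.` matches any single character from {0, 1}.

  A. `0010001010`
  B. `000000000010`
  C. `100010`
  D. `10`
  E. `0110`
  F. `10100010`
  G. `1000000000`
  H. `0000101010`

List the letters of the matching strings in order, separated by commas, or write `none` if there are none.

A, B, C, D, F, G, H

A → match
B → match
C → match
D → match
E → no match
F → match
G → match
H → match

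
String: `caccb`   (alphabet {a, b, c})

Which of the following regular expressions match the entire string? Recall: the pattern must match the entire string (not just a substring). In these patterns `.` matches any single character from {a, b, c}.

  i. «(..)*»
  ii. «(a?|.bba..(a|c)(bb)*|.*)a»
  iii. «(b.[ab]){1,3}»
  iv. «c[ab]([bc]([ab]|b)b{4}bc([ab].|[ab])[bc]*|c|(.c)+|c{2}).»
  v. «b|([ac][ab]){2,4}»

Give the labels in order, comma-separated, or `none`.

iv

i → no match
ii → no match — must end with `a`
iii → no match — must start with `b`
iv → match
v → no match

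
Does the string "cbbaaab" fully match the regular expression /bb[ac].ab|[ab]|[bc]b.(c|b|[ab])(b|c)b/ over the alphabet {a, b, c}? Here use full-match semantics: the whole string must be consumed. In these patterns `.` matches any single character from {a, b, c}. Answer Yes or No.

No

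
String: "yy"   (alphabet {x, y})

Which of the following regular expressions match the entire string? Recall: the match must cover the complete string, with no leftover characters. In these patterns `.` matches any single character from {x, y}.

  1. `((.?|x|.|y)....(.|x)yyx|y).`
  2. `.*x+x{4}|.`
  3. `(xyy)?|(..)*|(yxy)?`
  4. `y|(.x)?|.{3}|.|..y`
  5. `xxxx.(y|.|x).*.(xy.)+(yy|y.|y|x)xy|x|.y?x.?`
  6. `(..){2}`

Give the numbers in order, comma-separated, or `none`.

1, 3

1 → match
2 → no match
3 → match
4 → no match
5 → no match
6 → no match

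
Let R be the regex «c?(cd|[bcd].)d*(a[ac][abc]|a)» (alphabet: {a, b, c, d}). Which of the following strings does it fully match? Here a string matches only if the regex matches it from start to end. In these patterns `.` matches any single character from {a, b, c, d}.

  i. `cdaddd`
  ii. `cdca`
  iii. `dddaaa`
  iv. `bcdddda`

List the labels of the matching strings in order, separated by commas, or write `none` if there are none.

ii, iii, iv

i → no match
ii → match
iii → match
iv → match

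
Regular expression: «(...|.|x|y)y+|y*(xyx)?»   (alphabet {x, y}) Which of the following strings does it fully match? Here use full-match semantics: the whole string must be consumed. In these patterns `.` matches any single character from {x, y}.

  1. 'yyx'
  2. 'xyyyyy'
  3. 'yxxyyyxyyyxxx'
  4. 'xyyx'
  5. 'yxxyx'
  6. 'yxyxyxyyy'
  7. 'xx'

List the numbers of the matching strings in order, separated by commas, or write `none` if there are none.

2

1. 'yyx' → no match
2. 'xyyyyy' → match
3 → no match
4. 'xyyx' → no match
5. 'yxxyx' → no match
6. 'yxyxyxyyy' → no match
7. 'xx' → no match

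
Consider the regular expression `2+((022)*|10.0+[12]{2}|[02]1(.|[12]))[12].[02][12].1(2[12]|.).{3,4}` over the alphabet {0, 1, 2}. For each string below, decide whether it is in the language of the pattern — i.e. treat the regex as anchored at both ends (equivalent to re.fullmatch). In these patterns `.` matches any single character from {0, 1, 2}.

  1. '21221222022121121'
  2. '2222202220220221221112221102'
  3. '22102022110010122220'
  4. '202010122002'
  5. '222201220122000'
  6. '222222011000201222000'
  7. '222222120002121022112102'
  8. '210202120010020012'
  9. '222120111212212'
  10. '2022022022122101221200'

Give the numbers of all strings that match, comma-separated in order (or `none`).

1 → no match
2 → no match
3 → no match
4 → no match
5 → no match
6 → no match
7 → no match
8 → no match
9 → match
10 → match

9, 10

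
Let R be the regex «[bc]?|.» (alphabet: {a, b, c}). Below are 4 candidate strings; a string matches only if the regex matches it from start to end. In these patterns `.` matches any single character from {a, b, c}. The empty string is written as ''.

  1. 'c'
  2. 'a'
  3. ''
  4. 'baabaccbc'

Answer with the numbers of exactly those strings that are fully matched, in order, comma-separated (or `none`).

1, 2, 3

1 → match
2 → match
3 → match
4 → no match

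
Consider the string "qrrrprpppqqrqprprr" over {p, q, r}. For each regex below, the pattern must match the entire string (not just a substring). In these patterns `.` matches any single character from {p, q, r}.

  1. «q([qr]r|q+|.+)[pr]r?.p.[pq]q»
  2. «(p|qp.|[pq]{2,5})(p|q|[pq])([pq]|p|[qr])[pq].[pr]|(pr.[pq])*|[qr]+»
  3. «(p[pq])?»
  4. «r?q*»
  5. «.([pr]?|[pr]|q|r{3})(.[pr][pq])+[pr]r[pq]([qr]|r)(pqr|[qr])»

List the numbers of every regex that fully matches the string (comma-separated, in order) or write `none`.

5

1 → no match — must end with "q"
2 → no match
3 → no match
4 → no match
5 → match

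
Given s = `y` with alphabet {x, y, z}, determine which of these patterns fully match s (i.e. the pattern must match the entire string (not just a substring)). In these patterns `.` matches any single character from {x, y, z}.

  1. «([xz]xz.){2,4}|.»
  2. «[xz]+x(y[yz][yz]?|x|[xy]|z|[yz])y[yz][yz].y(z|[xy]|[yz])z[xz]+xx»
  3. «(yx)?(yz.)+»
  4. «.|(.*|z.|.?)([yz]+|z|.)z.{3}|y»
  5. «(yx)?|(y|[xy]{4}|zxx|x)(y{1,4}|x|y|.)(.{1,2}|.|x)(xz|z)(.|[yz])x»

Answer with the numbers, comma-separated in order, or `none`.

1 → match
2 → no match — must end with `xx`
3 → no match
4 → match
5 → no match

1, 4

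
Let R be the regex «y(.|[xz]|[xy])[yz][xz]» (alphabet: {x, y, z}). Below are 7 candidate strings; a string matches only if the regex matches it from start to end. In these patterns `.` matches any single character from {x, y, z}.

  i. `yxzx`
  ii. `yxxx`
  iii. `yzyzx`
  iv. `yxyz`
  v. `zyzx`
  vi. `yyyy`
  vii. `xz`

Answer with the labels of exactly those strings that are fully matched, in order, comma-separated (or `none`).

i, iv

i. `yxzx` → match
ii. `yxxx` → no match
iii. `yzyzx` → no match
iv. `yxyz` → match
v. `zyzx` → no match — must start with `y`
vi. `yyyy` → no match
vii. `xz` → no match — must start with `y`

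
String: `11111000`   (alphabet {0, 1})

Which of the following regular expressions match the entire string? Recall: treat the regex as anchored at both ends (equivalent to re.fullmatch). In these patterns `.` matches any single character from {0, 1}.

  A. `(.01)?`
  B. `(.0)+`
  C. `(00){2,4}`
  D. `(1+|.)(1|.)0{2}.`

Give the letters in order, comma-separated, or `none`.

D

A → no match
B → no match
C → no match — must start with `00`
D → match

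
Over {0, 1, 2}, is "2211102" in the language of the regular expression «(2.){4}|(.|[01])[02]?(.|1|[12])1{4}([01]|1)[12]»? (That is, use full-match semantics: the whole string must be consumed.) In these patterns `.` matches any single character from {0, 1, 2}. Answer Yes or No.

No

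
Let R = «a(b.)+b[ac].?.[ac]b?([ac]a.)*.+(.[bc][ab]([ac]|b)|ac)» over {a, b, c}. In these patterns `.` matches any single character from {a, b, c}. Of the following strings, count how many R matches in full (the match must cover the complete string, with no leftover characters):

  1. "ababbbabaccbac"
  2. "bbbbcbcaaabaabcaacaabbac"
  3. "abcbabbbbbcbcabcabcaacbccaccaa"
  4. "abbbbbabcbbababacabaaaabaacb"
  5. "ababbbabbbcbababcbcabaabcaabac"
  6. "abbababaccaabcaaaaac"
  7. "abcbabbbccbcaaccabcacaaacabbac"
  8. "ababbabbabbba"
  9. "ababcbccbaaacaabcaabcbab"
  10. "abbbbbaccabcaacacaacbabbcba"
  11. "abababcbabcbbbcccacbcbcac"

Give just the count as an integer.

1 → match
2 → no match — must start with "ab"
3 → match
4 → no match
5 → match
6 → no match
7 → match
8 → no match
9 → match
10 → match
11 → match
Total matched: 7

7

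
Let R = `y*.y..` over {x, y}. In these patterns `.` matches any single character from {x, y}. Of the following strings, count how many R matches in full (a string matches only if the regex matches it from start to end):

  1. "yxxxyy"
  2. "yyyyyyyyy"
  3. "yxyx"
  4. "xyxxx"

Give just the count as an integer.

1 → no match
2 → match
3 → no match
4 → no match
Total matched: 1

1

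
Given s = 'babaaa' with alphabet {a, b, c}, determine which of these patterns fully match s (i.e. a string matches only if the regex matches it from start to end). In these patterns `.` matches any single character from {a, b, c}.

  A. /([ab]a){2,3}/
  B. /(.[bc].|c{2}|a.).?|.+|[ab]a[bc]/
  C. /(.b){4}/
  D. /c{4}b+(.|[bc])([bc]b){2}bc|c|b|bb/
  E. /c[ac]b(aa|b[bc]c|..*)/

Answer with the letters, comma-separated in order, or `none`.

A, B

A → match
B → match
C → no match — must end with 'b'
D → no match
E → no match — must start with 'c'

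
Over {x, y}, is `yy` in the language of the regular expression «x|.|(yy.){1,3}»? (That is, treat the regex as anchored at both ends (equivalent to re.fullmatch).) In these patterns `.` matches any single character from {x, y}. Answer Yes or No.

No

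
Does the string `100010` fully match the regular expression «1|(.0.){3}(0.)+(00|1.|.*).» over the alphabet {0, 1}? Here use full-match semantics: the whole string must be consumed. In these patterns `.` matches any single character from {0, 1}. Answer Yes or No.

No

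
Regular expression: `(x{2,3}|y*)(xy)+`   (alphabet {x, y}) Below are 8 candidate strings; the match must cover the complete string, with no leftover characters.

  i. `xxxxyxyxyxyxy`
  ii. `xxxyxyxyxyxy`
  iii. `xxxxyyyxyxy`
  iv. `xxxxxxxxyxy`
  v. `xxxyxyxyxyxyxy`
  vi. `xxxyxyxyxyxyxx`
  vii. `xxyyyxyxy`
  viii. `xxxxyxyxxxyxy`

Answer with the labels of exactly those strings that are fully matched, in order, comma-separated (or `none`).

i → match
ii → match
iii → no match
iv → no match
v → match
vi → no match — must end with `xy`
vii → no match
viii → no match

i, ii, v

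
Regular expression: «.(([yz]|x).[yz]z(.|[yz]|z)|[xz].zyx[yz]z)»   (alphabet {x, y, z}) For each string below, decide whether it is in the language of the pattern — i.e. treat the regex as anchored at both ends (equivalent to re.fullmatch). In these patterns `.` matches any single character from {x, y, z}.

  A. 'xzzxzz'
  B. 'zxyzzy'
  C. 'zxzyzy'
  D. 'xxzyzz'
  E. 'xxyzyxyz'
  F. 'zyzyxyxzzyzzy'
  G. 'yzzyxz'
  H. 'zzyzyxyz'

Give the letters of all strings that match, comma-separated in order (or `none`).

A → no match
B → match
C → match
D → match
E → match
F → no match
G → no match
H → match

B, C, D, E, H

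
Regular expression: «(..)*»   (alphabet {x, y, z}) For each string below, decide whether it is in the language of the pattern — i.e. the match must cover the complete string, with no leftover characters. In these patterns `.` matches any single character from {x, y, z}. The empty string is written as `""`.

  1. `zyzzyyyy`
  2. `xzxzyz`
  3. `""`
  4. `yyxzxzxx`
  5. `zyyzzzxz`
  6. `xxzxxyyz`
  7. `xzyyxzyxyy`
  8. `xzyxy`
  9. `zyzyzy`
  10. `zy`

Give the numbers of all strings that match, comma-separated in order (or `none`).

1, 2, 3, 4, 5, 6, 7, 9, 10

1. `zyzzyyyy` → match
2. `xzxzyz` → match
3. `""` → match
4. `yyxzxzxx` → match
5. `zyyzzzxz` → match
6. `xxzxxyyz` → match
7. `xzyyxzyxyy` → match
8. `xzyxy` → no match
9. `zyzyzy` → match
10. `zy` → match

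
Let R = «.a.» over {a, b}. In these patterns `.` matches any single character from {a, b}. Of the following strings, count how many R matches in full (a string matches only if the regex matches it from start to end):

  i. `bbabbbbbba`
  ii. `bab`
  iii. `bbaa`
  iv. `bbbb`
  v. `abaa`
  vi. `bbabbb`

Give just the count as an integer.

1

i → no match
ii → match
iii → no match
iv → no match
v → no match
vi → no match
Total matched: 1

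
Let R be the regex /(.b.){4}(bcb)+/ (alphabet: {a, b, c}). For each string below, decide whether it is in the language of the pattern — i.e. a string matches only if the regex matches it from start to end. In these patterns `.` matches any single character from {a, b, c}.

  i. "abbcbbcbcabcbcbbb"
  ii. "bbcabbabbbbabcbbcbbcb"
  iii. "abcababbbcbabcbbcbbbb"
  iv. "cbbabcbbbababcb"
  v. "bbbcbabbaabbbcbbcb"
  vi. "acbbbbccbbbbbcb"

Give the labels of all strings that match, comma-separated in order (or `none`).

i → no match — must end with "bcb"
ii → match
iii → no match — must end with "bcb"
iv → match
v → match
vi → no match

ii, iv, v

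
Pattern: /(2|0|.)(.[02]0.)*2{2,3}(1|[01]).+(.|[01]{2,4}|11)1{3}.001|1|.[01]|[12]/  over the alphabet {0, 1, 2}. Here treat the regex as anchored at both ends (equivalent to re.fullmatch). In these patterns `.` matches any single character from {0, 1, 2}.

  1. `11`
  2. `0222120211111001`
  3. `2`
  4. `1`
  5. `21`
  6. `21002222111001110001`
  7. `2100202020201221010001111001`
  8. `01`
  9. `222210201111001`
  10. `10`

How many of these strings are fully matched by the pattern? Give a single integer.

1. `11` → match
2 → match
3. `2` → match
4. `1` → match
5. `21` → match
6 → match
7 → match
8. `01` → match
9 → match
10. `10` → match
Total matched: 10

10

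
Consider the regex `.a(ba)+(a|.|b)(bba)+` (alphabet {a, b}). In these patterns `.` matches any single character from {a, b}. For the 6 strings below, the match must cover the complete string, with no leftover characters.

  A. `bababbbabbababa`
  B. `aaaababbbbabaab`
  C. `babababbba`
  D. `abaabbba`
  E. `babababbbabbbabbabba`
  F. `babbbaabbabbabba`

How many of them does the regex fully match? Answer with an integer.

A → no match — must end with `bba`
B → no match — must end with `bba`
C → match
D → no match
E → no match
F → no match
Total matched: 1

1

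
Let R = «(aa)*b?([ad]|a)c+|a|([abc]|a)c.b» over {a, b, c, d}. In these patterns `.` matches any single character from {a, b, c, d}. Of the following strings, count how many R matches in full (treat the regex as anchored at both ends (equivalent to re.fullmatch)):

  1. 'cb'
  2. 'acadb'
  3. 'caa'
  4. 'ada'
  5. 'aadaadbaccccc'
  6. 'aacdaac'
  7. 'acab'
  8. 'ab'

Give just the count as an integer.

1

1 → no match
2 → no match
3 → no match
4 → no match
5 → no match
6 → no match
7 → match
8 → no match
Total matched: 1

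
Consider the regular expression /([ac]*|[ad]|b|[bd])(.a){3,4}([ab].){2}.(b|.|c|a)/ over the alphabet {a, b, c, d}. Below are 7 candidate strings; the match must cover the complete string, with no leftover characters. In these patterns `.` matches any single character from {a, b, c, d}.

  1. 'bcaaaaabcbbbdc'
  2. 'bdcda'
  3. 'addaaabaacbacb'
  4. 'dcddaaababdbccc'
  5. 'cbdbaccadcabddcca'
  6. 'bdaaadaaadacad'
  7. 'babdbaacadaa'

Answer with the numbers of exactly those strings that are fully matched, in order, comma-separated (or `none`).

1 → no match
2 → no match
3 → no match
4 → no match
5 → no match
6 → no match
7 → no match

none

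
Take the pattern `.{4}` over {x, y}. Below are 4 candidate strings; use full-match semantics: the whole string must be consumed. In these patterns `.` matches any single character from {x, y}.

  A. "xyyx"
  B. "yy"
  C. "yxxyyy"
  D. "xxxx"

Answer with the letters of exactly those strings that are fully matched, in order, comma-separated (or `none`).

A, D

A → match
B → no match
C → no match
D → match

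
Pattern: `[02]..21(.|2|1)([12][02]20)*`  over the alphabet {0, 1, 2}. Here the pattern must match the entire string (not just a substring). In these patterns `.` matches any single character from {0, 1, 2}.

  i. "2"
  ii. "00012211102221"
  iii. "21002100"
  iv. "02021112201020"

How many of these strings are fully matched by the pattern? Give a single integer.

1

i → no match
ii → no match
iii → no match
iv → match
Total matched: 1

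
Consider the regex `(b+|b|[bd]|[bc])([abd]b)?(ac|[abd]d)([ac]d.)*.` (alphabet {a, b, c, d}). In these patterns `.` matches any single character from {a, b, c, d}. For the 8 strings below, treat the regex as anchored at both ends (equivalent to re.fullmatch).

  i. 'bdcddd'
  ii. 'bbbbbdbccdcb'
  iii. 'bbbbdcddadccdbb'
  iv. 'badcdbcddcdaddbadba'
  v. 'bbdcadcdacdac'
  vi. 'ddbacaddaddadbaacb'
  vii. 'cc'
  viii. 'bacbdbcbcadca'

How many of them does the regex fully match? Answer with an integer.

1

i → no match
ii → no match
iii → match
iv → no match
v → no match
vi → no match
vii → no match
viii → no match
Total matched: 1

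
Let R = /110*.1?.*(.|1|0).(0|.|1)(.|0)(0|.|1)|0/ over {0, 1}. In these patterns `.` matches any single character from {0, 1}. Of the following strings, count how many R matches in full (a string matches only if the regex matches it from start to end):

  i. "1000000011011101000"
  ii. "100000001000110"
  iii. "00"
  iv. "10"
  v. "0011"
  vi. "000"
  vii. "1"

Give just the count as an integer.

i → no match
ii → no match
iii. "00" → no match
iv. "10" → no match
v. "0011" → no match
vi. "000" → no match
vii. "1" → no match
Total matched: 0

0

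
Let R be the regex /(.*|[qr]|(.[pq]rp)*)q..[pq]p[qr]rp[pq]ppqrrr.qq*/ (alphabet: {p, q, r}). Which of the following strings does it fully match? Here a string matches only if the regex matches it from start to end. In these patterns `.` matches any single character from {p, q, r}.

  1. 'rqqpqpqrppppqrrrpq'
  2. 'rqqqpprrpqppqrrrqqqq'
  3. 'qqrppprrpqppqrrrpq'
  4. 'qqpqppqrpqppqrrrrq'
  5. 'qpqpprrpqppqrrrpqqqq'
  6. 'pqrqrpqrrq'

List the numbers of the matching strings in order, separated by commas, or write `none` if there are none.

1, 2, 3, 4, 5

1 → match
2 → match
3 → match
4 → match
5 → match
6 → no match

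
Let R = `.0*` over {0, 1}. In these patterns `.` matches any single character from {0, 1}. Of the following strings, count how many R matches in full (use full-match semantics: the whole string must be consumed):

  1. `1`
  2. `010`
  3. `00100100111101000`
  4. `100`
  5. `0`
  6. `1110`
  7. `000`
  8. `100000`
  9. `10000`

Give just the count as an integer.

1 → match
2 → no match
3 → no match
4 → match
5 → match
6 → no match
7 → match
8 → match
9 → match
Total matched: 6

6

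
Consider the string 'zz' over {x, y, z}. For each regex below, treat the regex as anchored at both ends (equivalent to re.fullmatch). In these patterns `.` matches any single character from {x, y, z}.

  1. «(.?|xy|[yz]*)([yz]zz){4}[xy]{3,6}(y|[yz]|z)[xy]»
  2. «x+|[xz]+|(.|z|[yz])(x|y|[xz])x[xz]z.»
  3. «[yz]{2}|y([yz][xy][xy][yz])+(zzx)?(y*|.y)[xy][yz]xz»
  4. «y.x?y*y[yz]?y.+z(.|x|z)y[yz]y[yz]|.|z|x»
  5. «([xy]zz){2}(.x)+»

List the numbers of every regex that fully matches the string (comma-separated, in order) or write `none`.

2, 3

1 → no match
2 → match
3 → match
4 → no match
5 → no match — must end with 'x'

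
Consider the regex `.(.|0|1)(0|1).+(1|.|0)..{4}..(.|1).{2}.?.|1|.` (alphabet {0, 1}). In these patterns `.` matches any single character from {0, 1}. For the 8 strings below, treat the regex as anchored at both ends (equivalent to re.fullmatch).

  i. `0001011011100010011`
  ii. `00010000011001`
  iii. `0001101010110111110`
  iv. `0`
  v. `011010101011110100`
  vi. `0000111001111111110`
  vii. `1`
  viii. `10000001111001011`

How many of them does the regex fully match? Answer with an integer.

7

i → match
ii → no match
iii → match
iv → match
v → match
vi → match
vii → match
viii → match
Total matched: 7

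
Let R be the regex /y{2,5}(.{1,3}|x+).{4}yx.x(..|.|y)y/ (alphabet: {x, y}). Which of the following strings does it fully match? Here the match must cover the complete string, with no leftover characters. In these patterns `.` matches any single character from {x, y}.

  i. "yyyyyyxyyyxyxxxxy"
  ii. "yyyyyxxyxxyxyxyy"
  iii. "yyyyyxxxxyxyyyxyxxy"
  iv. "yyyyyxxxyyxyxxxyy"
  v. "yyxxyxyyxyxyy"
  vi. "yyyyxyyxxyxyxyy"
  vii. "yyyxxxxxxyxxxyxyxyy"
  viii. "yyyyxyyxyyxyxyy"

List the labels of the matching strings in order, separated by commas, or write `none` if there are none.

i → match
ii → match
iii → match
iv → match
v → match
vi → match
vii → match
viii → match

i, ii, iii, iv, v, vi, vii, viii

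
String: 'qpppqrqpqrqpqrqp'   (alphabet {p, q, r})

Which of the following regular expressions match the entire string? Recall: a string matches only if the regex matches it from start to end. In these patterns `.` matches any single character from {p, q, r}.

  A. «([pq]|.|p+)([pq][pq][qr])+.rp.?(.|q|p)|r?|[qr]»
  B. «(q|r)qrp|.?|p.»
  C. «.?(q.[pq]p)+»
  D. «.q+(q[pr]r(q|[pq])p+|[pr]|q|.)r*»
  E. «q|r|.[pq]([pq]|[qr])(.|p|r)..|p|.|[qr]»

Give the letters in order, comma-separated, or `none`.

A → no match
B → no match
C → match
D → no match
E → no match

C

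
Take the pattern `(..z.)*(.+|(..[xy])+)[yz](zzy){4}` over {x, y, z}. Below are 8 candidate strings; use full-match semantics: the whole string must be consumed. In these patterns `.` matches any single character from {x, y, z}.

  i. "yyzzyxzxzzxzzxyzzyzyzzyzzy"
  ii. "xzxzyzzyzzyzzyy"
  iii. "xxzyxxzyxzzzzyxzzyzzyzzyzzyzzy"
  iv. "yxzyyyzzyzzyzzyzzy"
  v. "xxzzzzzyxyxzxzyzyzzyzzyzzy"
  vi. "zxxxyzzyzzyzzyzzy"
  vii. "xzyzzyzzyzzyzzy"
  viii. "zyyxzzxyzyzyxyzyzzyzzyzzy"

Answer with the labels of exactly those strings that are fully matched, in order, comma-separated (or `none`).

i → no match
ii → no match — must end with "zzy"
iii → match
iv → match
v → no match
vi → match
vii → match
viii → no match

iii, iv, vi, vii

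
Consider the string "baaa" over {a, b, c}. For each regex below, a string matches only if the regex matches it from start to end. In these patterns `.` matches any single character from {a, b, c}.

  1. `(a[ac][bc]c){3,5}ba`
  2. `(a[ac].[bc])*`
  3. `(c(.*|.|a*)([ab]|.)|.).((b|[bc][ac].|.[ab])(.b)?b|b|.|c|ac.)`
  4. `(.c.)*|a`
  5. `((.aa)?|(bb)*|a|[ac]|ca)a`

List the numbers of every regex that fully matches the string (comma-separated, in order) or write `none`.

1 → no match — must start with "a"
2 → no match
3 → no match
4 → no match
5 → match

5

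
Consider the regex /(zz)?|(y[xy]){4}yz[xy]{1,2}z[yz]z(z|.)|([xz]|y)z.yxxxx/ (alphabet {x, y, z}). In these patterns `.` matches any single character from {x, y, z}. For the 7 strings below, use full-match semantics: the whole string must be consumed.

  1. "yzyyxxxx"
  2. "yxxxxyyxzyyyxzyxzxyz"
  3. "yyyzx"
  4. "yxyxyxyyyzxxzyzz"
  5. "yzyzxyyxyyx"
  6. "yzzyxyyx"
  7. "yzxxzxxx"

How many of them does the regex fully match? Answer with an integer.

2

1. "yzyyxxxx" → match
2 → no match
3. "yyyzx" → no match
4 → match
5. "yzyzxyyxyyx" → no match
6. "yzzyxyyx" → no match
7. "yzxxzxxx" → no match
Total matched: 2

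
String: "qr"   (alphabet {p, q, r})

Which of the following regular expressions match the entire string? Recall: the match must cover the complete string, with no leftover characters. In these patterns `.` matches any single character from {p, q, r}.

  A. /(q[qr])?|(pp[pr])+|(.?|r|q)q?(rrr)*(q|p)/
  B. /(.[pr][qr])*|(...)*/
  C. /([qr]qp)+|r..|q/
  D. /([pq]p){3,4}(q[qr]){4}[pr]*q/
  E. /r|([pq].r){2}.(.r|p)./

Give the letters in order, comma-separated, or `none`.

A → match
B → no match
C → no match
D → no match — must end with "q"
E → no match

A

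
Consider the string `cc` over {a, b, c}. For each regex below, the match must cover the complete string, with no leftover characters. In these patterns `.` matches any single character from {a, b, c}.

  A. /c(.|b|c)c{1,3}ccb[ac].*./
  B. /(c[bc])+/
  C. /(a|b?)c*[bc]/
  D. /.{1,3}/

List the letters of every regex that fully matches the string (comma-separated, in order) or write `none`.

B, C, D

A → no match
B → match
C → match
D → match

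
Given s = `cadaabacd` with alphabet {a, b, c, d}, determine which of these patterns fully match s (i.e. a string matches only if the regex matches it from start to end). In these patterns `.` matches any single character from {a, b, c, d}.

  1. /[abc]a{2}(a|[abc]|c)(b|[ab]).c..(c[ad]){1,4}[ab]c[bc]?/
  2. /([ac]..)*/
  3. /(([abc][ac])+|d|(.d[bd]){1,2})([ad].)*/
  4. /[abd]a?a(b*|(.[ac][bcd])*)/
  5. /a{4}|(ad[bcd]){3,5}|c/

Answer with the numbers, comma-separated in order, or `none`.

2

1 → no match
2 → match
3 → no match
4 → no match
5 → no match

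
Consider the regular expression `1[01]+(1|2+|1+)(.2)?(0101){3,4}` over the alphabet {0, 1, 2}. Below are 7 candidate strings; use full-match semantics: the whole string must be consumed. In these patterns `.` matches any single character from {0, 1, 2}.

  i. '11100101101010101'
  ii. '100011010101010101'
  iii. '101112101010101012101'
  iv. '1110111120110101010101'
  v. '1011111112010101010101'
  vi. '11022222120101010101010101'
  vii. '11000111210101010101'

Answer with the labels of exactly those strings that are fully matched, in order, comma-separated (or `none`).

i → no match
ii → match
iii → no match — must end with '0101'
iv → no match
v → match
vi → match
vii → no match

ii, v, vi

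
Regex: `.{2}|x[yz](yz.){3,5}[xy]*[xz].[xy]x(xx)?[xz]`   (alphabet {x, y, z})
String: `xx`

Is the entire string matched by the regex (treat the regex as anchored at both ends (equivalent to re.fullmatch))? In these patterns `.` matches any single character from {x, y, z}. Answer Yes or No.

Yes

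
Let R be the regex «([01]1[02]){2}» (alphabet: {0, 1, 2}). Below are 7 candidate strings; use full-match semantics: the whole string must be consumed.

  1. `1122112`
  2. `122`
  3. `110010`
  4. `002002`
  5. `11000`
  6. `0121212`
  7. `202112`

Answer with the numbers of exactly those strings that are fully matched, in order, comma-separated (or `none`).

1 → no match
2 → no match
3 → match
4 → no match
5 → no match
6 → no match
7 → no match

3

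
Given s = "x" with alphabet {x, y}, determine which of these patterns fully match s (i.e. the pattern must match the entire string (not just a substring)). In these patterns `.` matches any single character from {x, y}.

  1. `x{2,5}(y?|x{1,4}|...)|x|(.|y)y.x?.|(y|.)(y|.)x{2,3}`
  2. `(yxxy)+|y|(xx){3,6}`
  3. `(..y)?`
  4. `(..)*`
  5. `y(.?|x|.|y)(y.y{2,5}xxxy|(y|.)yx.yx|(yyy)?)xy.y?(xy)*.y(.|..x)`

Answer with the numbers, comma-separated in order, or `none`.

1

1 → match
2 → no match
3 → no match
4 → no match
5 → no match — must start with "y"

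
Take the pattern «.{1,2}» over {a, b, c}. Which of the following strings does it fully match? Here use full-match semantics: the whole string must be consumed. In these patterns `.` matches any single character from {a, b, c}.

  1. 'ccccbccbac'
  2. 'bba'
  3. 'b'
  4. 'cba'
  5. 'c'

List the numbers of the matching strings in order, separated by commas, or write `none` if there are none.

1. 'ccccbccbac' → no match
2. 'bba' → no match
3. 'b' → match
4. 'cba' → no match
5. 'c' → match

3, 5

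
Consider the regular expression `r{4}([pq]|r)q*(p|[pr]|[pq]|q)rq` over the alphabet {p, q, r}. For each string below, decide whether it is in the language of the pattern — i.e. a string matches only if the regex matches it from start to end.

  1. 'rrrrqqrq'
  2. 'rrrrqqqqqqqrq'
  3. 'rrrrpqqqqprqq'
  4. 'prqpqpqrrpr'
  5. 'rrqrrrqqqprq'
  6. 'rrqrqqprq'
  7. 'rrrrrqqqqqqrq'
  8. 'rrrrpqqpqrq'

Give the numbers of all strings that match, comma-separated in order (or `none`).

1, 2, 7

1. 'rrrrqqrq' → match
2 → match
3 → no match — must end with 'rq'
4. 'prqpqpqrrpr' → no match — must start with 'r'
5. 'rrqrrrqqqprq' → no match
6. 'rrqrqqprq' → no match
7 → match
8. 'rrrrpqqpqrq' → no match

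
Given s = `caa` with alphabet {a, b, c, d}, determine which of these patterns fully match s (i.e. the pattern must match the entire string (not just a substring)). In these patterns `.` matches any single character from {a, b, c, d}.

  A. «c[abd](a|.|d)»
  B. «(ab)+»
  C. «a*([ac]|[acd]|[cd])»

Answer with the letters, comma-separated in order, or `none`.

A

A → match
B → no match — must start with `ab`
C → no match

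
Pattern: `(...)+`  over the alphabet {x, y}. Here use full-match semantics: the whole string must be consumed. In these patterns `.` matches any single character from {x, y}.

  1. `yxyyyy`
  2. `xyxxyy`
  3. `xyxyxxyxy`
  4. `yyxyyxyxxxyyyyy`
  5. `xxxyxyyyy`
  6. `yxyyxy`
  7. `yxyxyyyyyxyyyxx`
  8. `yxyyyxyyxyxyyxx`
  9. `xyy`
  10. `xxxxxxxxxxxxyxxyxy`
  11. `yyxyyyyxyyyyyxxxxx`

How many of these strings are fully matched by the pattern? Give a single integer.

11

1. `yxyyyy` → match
2. `xyxxyy` → match
3. `xyxyxxyxy` → match
4 → match
5. `xxxyxyyyy` → match
6. `yxyyxy` → match
7 → match
8 → match
9. `xyy` → match
10 → match
11 → match
Total matched: 11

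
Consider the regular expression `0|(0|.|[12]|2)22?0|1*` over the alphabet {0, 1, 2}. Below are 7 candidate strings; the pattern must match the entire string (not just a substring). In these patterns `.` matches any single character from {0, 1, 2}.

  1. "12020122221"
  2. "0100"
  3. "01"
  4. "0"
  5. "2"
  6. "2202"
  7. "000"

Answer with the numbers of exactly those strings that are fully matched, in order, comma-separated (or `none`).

1 → no match
2 → no match
3 → no match
4 → match
5 → no match
6 → no match
7 → no match

4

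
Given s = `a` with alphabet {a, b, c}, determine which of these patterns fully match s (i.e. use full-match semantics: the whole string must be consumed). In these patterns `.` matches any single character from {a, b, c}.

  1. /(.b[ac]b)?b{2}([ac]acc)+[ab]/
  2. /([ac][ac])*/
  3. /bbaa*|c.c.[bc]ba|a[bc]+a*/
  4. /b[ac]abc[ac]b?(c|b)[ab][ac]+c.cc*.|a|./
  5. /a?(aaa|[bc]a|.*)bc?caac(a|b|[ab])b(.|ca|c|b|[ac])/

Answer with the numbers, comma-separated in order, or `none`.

1 → no match
2 → no match
3 → no match
4 → match
5 → no match

4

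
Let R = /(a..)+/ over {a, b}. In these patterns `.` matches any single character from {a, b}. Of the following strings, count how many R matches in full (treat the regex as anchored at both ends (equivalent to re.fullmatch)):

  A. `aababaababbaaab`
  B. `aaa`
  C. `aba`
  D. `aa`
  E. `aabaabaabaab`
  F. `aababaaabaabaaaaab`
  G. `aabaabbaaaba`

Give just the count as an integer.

A → no match
B → match
C → match
D → no match
E → match
F → match
G → no match
Total matched: 4

4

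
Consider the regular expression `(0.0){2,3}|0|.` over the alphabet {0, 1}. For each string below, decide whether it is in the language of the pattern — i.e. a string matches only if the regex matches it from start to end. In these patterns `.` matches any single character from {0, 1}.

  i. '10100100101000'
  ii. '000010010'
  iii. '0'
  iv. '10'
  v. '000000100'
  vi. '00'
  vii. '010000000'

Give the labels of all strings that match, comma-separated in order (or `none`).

i → no match
ii. '000010010' → match
iii. '0' → match
iv. '10' → no match
v. '000000100' → no match
vi. '00' → no match
vii. '010000000' → match

ii, iii, vii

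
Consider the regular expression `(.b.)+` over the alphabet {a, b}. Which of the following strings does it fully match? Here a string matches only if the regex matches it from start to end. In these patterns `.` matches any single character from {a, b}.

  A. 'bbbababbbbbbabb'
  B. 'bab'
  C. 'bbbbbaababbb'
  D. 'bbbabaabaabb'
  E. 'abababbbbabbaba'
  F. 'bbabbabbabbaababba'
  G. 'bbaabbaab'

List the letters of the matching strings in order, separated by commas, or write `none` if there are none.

A, C, D, F

A → match
B → no match
C → match
D → match
E → no match
F → match
G → no match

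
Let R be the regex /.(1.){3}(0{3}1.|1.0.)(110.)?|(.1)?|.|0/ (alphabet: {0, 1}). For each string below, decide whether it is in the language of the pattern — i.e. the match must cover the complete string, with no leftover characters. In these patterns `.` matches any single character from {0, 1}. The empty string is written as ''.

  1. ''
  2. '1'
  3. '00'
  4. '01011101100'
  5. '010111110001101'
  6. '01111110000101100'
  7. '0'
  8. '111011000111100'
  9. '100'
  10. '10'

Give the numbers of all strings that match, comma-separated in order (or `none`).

1 → match
2 → match
3 → no match
4 → match
5 → match
6 → no match
7 → match
8 → no match
9 → no match
10 → no match

1, 2, 4, 5, 7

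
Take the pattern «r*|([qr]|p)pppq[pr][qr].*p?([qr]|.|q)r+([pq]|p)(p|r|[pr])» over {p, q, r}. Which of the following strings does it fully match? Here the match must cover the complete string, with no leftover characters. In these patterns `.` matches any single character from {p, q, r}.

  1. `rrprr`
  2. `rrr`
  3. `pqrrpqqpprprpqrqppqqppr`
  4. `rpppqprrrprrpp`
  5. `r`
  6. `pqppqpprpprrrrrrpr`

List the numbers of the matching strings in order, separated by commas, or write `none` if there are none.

1 → no match
2 → match
3 → no match
4 → match
5 → match
6 → no match

2, 4, 5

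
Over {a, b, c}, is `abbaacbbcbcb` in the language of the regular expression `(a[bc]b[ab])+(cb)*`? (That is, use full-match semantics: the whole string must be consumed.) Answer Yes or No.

Yes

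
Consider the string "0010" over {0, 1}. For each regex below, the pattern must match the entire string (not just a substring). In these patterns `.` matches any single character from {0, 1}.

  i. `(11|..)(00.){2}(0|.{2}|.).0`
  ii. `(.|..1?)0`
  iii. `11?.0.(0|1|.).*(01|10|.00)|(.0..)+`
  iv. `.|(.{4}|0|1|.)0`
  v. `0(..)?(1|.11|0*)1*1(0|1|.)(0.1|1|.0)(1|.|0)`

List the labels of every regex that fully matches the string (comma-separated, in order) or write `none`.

i → no match
ii → match
iii → match
iv → no match
v → no match

ii, iii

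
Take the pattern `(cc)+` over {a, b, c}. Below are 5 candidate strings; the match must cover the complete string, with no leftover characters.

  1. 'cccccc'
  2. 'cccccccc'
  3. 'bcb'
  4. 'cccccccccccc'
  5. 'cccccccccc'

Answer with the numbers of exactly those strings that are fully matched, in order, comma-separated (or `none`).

1, 2, 4, 5

1 → match
2 → match
3 → no match — must start with 'cc'
4 → match
5 → match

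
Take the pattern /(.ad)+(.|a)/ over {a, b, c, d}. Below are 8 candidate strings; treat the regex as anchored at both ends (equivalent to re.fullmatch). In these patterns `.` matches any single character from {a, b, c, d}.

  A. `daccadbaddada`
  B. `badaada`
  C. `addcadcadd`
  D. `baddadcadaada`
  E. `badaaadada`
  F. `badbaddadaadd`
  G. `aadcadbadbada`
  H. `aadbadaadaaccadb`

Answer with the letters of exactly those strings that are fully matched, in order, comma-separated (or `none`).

A → no match
B → match
C → no match
D → match
E → no match
F → match
G → match
H → no match

B, D, F, G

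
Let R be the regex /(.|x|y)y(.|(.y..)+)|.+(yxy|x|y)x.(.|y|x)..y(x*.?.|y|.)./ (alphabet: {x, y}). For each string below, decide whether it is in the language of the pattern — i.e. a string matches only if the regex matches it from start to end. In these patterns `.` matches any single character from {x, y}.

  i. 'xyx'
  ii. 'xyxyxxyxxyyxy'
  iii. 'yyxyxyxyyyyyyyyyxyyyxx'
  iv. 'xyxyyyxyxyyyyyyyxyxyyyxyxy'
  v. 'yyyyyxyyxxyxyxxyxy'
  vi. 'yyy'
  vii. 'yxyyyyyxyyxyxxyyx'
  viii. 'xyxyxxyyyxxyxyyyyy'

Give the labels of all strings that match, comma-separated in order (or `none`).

i, ii, iii, iv, vi, viii

i → match
ii → match
iii → match
iv → match
v → no match
vi → match
vii → no match
viii → match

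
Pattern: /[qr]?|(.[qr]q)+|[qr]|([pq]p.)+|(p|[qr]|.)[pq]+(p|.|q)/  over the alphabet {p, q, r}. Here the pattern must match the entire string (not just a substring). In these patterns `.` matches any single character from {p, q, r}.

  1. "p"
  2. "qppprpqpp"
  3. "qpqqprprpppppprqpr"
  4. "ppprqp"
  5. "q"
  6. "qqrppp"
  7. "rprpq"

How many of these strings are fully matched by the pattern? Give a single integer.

1. "p" → no match
2. "qppprpqpp" → no match
3 → no match
4. "ppprqp" → no match
5. "q" → match
6. "qqrppp" → no match
7. "rprpq" → no match
Total matched: 1

1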